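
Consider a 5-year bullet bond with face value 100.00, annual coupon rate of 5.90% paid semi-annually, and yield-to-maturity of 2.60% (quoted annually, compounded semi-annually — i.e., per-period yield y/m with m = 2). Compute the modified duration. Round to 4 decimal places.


Coupon per period c = face * coupon_rate / m = 2.950000
Periods per year m = 2; per-period yield y/m = 0.013000
Number of cashflows N = 10
Cashflows (t years, CF_t, discount factor 1/(1+y/m)^(m*t), PV):
  t = 0.5000: CF_t = 2.950000, DF = 0.987167, PV = 2.912142
  t = 1.0000: CF_t = 2.950000, DF = 0.974498, PV = 2.874770
  t = 1.5000: CF_t = 2.950000, DF = 0.961992, PV = 2.837878
  t = 2.0000: CF_t = 2.950000, DF = 0.949647, PV = 2.801459
  t = 2.5000: CF_t = 2.950000, DF = 0.937460, PV = 2.765507
  t = 3.0000: CF_t = 2.950000, DF = 0.925429, PV = 2.730017
  t = 3.5000: CF_t = 2.950000, DF = 0.913553, PV = 2.694982
  t = 4.0000: CF_t = 2.950000, DF = 0.901829, PV = 2.660397
  t = 4.5000: CF_t = 2.950000, DF = 0.890256, PV = 2.626256
  t = 5.0000: CF_t = 102.950000, DF = 0.878831, PV = 90.475689
Price P = sum_t PV_t = 115.379096
First compute Macaulay numerator sum_t t * PV_t:
  t * PV_t at t = 0.5000: 1.456071
  t * PV_t at t = 1.0000: 2.874770
  t * PV_t at t = 1.5000: 4.256817
  t * PV_t at t = 2.0000: 5.602918
  t * PV_t at t = 2.5000: 6.913768
  t * PV_t at t = 3.0000: 8.190051
  t * PV_t at t = 3.5000: 9.432438
  t * PV_t at t = 4.0000: 10.641588
  t * PV_t at t = 4.5000: 11.818151
  t * PV_t at t = 5.0000: 452.378443
Macaulay duration D = 513.565014 / 115.379096 = 4.451110
Modified duration = D / (1 + y/m) = 4.451110 / (1 + 0.013000) = 4.393988

Answer: Modified duration = 4.3940


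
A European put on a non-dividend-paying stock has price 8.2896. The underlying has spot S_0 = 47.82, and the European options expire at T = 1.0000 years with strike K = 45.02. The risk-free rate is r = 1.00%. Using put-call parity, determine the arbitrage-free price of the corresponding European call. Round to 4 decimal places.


Answer: Call price = 11.5376

Derivation:
Put-call parity: C - P = S_0 * exp(-qT) - K * exp(-rT).
S_0 * exp(-qT) = 47.8200 * 1.00000000 = 47.82000000
K * exp(-rT) = 45.0200 * 0.99004983 = 44.57204352
C = P + S*exp(-qT) - K*exp(-rT)
C = 8.2896 + 47.82000000 - 44.57204352 = 11.5376


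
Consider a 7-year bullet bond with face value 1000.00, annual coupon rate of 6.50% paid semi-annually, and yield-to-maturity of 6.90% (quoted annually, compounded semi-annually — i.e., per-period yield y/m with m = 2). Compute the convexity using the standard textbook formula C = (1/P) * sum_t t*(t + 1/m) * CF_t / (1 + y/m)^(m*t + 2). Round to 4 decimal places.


Answer: Convexity = 37.2628

Derivation:
Coupon per period c = face * coupon_rate / m = 32.500000
Periods per year m = 2; per-period yield y/m = 0.034500
Number of cashflows N = 14
Cashflows (t years, CF_t, discount factor 1/(1+y/m)^(m*t), PV):
  t = 0.5000: CF_t = 32.500000, DF = 0.966651, PV = 31.416143
  t = 1.0000: CF_t = 32.500000, DF = 0.934413, PV = 30.368432
  t = 1.5000: CF_t = 32.500000, DF = 0.903251, PV = 29.355662
  t = 2.0000: CF_t = 32.500000, DF = 0.873128, PV = 28.376667
  t = 2.5000: CF_t = 32.500000, DF = 0.844010, PV = 27.430321
  t = 3.0000: CF_t = 32.500000, DF = 0.815863, PV = 26.515535
  t = 3.5000: CF_t = 32.500000, DF = 0.788654, PV = 25.631256
  t = 4.0000: CF_t = 32.500000, DF = 0.762353, PV = 24.776468
  t = 4.5000: CF_t = 32.500000, DF = 0.736929, PV = 23.950187
  t = 5.0000: CF_t = 32.500000, DF = 0.712353, PV = 23.151461
  t = 5.5000: CF_t = 32.500000, DF = 0.688596, PV = 22.379373
  t = 6.0000: CF_t = 32.500000, DF = 0.665632, PV = 21.633033
  t = 6.5000: CF_t = 32.500000, DF = 0.643433, PV = 20.911584
  t = 7.0000: CF_t = 1032.500000, DF = 0.621975, PV = 642.189396
Price P = sum_t PV_t = 978.085519
Convexity numerator sum_t t*(t + 1/m) * CF_t / (1+y/m)^(m*t + 2):
  t = 0.5000: term = 14.677831
  t = 1.0000: term = 42.565000
  t = 1.5000: term = 82.290962
  t = 2.0000: term = 132.577674
  t = 2.5000: term = 192.234423
  t = 3.0000: term = 260.152917
  t = 3.5000: term = 335.302616
  t = 4.0000: term = 416.726306
  t = 4.5000: term = 503.535894
  t = 5.0000: term = 594.908419
  t = 5.5000: term = 690.082264
  t = 6.0000: term = 788.353569
  t = 6.5000: term = 889.072818
  t = 7.0000: term = 31503.691335
Convexity = (1/P) * sum = 36446.172028 / 978.085519 = 37.262766


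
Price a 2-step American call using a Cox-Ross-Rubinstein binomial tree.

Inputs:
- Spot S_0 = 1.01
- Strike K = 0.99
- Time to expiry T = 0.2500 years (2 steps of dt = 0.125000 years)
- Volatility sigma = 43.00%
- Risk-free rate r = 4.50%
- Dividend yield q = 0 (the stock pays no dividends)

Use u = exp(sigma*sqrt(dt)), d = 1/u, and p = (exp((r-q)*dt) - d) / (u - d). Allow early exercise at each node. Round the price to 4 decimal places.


dt = T/N = 0.125000
u = exp(sigma*sqrt(dt)) = 1.164193; d = 1/u = 0.858964
p = (exp((r-q)*dt) - d) / (u - d) = 0.480547
Discount per step: exp(-r*dt) = 0.994391
Stock lattice S(k, i) with i counting down-moves:
  k=0: S(0,0) = 1.0100
  k=1: S(1,0) = 1.1758; S(1,1) = 0.8676
  k=2: S(2,0) = 1.3689; S(2,1) = 1.0100; S(2,2) = 0.7452
Terminal payoffs V(N, i) = max(S_T - K, 0):
  V(2,0) = 0.378898; V(2,1) = 0.020000; V(2,2) = 0.000000
Backward induction: V(k, i) = exp(-r*dt) * [p * V(k+1, i) + (1-p) * V(k+1, i+1)]; then take max(V_cont, immediate exercise) for American.
  V(1,0) = exp(-r*dt) * [p*0.378898 + (1-p)*0.020000] = 0.191388; exercise = 0.185835; V(1,0) = max -> 0.191388
  V(1,1) = exp(-r*dt) * [p*0.020000 + (1-p)*0.000000] = 0.009557; exercise = 0.000000; V(1,1) = max -> 0.009557
  V(0,0) = exp(-r*dt) * [p*0.191388 + (1-p)*0.009557] = 0.096392; exercise = 0.020000; V(0,0) = max -> 0.096392

Answer: Price = V(0,0) = 0.0964


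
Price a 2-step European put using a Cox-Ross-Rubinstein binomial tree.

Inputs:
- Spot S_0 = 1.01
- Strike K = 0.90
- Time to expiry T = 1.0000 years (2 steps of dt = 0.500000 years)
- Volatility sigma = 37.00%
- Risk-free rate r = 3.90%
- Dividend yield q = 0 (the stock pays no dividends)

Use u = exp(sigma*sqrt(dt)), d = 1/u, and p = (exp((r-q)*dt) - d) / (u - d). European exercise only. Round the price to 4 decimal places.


dt = T/N = 0.500000
u = exp(sigma*sqrt(dt)) = 1.299045; d = 1/u = 0.769796
p = (exp((r-q)*dt) - d) / (u - d) = 0.472169
Discount per step: exp(-r*dt) = 0.980689
Stock lattice S(k, i) with i counting down-moves:
  k=0: S(0,0) = 1.0100
  k=1: S(1,0) = 1.3120; S(1,1) = 0.7775
  k=2: S(2,0) = 1.7044; S(2,1) = 1.0100; S(2,2) = 0.5985
Terminal payoffs V(N, i) = max(K - S_T, 0):
  V(2,0) = 0.000000; V(2,1) = 0.000000; V(2,2) = 0.301488
Backward induction: V(k, i) = exp(-r*dt) * [p * V(k+1, i) + (1-p) * V(k+1, i+1)].
  V(1,0) = exp(-r*dt) * [p*0.000000 + (1-p)*0.000000] = 0.000000
  V(1,1) = exp(-r*dt) * [p*0.000000 + (1-p)*0.301488] = 0.156062
  V(0,0) = exp(-r*dt) * [p*0.000000 + (1-p)*0.156062] = 0.080783

Answer: Price = V(0,0) = 0.0808


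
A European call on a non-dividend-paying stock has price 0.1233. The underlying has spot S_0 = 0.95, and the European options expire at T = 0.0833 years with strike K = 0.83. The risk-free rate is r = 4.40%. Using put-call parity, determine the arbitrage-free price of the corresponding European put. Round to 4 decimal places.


Put-call parity: C - P = S_0 * exp(-qT) - K * exp(-rT).
S_0 * exp(-qT) = 0.9500 * 1.00000000 = 0.95000000
K * exp(-rT) = 0.8300 * 0.99634151 = 0.82696345
P = C - S*exp(-qT) + K*exp(-rT)
P = 0.1233 - 0.95000000 + 0.82696345 = 0.0003

Answer: Put price = 0.0003


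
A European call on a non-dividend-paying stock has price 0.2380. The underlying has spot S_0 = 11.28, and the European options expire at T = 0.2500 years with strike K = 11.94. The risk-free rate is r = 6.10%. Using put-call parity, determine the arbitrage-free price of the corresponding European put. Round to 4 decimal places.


Put-call parity: C - P = S_0 * exp(-qT) - K * exp(-rT).
S_0 * exp(-qT) = 11.2800 * 1.00000000 = 11.28000000
K * exp(-rT) = 11.9400 * 0.98486569 = 11.75929637
P = C - S*exp(-qT) + K*exp(-rT)
P = 0.2380 - 11.28000000 + 11.75929637 = 0.7173

Answer: Put price = 0.7173


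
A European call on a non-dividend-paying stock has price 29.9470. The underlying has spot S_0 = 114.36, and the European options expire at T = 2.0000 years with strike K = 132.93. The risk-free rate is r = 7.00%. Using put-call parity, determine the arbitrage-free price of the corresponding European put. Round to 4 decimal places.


Put-call parity: C - P = S_0 * exp(-qT) - K * exp(-rT).
S_0 * exp(-qT) = 114.3600 * 1.00000000 = 114.36000000
K * exp(-rT) = 132.9300 * 0.86935824 = 115.56379023
P = C - S*exp(-qT) + K*exp(-rT)
P = 29.9470 - 114.36000000 + 115.56379023 = 31.1508

Answer: Put price = 31.1508


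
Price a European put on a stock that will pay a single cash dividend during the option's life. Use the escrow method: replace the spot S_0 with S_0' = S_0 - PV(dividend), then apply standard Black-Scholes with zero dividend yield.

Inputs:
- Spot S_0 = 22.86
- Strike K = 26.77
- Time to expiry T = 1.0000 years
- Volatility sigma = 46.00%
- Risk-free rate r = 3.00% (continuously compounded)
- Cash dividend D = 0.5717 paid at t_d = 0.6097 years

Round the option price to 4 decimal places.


Answer: Price = 6.4663

Derivation:
PV(D) = D * exp(-r * t_d) = 0.5717 * 0.98187527 = 0.56133809
S_0' = S_0 - PV(D) = 22.8600 - 0.56133809 = 22.29866191
d1 = (ln(S_0'/K) + (r + sigma^2/2)*T) / (sigma*sqrt(T)) = -0.10207649
d2 = d1 - sigma*sqrt(T) = -0.56207649
exp(-rT) = 0.97044553
N(-d1) = 0.54065202; N(-d2) = 0.71296805
P = K * exp(-rT) * N(-d2) - S_0' * N(-d1) = 26.7700 * 0.97044553 * 0.71296805 - 22.29866191 * 0.54065202 = 6.4663


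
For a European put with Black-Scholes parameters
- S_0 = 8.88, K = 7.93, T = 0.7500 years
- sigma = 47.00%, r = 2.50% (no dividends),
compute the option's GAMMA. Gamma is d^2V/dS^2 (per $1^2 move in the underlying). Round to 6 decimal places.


Answer: Gamma = 0.096035

Derivation:
d1 = 0.5275655308; d2 = 0.1205335910
phi(d1) = 0.3471142759; exp(-qT) = 1.0000000000; exp(-rT) = 0.9814246877
Gamma = exp(-qT) * phi(d1) / (S * sigma * sqrt(T)) = 1.0000000000 * 0.3471142759 / (8.8800 * 0.4700 * 0.8660254038) = 0.096035


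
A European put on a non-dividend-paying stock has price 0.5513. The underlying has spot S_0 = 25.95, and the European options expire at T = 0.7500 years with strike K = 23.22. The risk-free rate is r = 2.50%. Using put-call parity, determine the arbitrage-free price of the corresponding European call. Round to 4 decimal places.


Answer: Call price = 3.7126

Derivation:
Put-call parity: C - P = S_0 * exp(-qT) - K * exp(-rT).
S_0 * exp(-qT) = 25.9500 * 1.00000000 = 25.95000000
K * exp(-rT) = 23.2200 * 0.98142469 = 22.78868125
C = P + S*exp(-qT) - K*exp(-rT)
C = 0.5513 + 25.95000000 - 22.78868125 = 3.7126


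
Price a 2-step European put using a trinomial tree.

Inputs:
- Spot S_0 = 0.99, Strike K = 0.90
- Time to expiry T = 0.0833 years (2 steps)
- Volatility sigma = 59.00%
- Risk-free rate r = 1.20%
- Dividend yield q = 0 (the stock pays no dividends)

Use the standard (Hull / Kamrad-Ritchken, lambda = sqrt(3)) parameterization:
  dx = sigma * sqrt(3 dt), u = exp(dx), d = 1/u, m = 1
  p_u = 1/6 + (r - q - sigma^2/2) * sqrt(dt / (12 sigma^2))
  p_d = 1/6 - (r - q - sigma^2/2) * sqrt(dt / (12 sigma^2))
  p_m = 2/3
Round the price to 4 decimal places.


dt = T/N = 0.041650; dx = sigma*sqrt(3*dt) = 0.208555
u = exp(dx) = 1.231896; d = 1/u = 0.811757
p_u = 0.150485, p_m = 0.666667, p_d = 0.182848
Discount per step: exp(-r*dt) = 0.999500
Stock lattice S(k, j) with j the centered position index:
  k=0: S(0,+0) = 0.9900
  k=1: S(1,-1) = 0.8036; S(1,+0) = 0.9900; S(1,+1) = 1.2196
  k=2: S(2,-2) = 0.6524; S(2,-1) = 0.8036; S(2,+0) = 0.9900; S(2,+1) = 1.2196; S(2,+2) = 1.5024
Terminal payoffs V(N, j) = max(K - S_T, 0):
  V(2,-2) = 0.247641; V(2,-1) = 0.096361; V(2,+0) = 0.000000; V(2,+1) = 0.000000; V(2,+2) = 0.000000
Backward induction: V(k, j) = exp(-r*dt) * [p_u * V(k+1, j+1) + p_m * V(k+1, j) + p_d * V(k+1, j-1)]
  V(1,-1) = exp(-r*dt) * [p_u*0.000000 + p_m*0.096361 + p_d*0.247641] = 0.109467
  V(1,+0) = exp(-r*dt) * [p_u*0.000000 + p_m*0.000000 + p_d*0.096361] = 0.017611
  V(1,+1) = exp(-r*dt) * [p_u*0.000000 + p_m*0.000000 + p_d*0.000000] = 0.000000
  V(0,+0) = exp(-r*dt) * [p_u*0.000000 + p_m*0.017611 + p_d*0.109467] = 0.031740

Answer: Price = V(0,0) = 0.0317


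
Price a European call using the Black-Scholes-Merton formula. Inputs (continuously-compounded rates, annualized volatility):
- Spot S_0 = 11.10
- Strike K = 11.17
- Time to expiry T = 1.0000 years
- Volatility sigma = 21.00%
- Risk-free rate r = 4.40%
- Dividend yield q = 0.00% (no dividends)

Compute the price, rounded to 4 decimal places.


Answer: Price = 1.1311

Derivation:
d1 = (ln(S/K) + (r - q + 0.5*sigma^2) * T) / (sigma * sqrt(T)) = 0.28458807
d2 = d1 - sigma * sqrt(T) = 0.07458807
exp(-rT) = 0.95695396; exp(-qT) = 1.00000000
C = S_0 * exp(-qT) * N(d1) - K * exp(-rT) * N(d2)
N(d1) = 0.61202012; N(d2) = 0.52972877
C = 11.1000 * 1.00000000 * 0.61202012 - 11.1700 * 0.95695396 * 0.52972877 = 1.1311


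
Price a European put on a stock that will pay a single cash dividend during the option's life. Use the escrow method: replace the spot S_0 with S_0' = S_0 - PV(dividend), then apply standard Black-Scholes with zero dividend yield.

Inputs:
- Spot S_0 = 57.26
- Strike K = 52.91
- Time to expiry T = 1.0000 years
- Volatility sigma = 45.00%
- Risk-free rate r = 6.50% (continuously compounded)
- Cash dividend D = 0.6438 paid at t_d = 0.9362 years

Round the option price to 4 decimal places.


Answer: Price = 6.3236

Derivation:
PV(D) = D * exp(-r * t_d) = 0.6438 * 0.94096155 = 0.60579105
S_0' = S_0 - PV(D) = 57.2600 - 0.60579105 = 56.65420895
d1 = (ln(S_0'/K) + (r + sigma^2/2)*T) / (sigma*sqrt(T)) = 0.52138650
d2 = d1 - sigma*sqrt(T) = 0.07138650
exp(-rT) = 0.93706746
N(-d1) = 0.30104878; N(-d2) = 0.47154508
P = K * exp(-rT) * N(-d2) - S_0' * N(-d1) = 52.9100 * 0.93706746 * 0.47154508 - 56.65420895 * 0.30104878 = 6.3236


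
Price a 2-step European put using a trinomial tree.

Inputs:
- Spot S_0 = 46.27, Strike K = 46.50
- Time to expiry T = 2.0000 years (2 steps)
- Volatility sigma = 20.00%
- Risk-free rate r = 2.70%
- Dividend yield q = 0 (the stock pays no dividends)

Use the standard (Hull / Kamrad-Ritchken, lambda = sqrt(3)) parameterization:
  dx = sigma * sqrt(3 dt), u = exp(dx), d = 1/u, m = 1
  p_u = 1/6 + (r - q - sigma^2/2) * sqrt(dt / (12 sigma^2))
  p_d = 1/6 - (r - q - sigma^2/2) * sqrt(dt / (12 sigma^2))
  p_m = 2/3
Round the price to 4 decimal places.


Answer: Price = V(0,0) = 3.3761

Derivation:
dt = T/N = 1.000000; dx = sigma*sqrt(3*dt) = 0.346410
u = exp(dx) = 1.413982; d = 1/u = 0.707222
p_u = 0.176770, p_m = 0.666667, p_d = 0.156563
Discount per step: exp(-r*dt) = 0.973361
Stock lattice S(k, j) with j the centered position index:
  k=0: S(0,+0) = 46.2700
  k=1: S(1,-1) = 32.7232; S(1,+0) = 46.2700; S(1,+1) = 65.4250
  k=2: S(2,-2) = 23.1426; S(2,-1) = 32.7232; S(2,+0) = 46.2700; S(2,+1) = 65.4250; S(2,+2) = 92.5098
Terminal payoffs V(N, j) = max(K - S_T, 0):
  V(2,-2) = 23.357437; V(2,-1) = 13.776822; V(2,+0) = 0.230000; V(2,+1) = 0.000000; V(2,+2) = 0.000000
Backward induction: V(k, j) = exp(-r*dt) * [p_u * V(k+1, j+1) + p_m * V(k+1, j) + p_d * V(k+1, j-1)]
  V(1,-1) = exp(-r*dt) * [p_u*0.230000 + p_m*13.776822 + p_d*23.357437] = 12.538953
  V(1,+0) = exp(-r*dt) * [p_u*0.000000 + p_m*0.230000 + p_d*13.776822] = 2.248732
  V(1,+1) = exp(-r*dt) * [p_u*0.000000 + p_m*0.000000 + p_d*0.230000] = 0.035050
  V(0,+0) = exp(-r*dt) * [p_u*0.035050 + p_m*2.248732 + p_d*12.538953] = 3.376091


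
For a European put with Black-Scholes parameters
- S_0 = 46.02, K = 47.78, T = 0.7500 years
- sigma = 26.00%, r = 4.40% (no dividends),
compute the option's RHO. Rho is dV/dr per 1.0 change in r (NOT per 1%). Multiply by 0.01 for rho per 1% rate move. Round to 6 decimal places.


d1 = 0.0924601706; d2 = -0.1327064344
phi(d1) = 0.3972406643; exp(-qT) = 1.0000000000; exp(-rT) = 0.9675385596
N(-d2) = 0.5527872230
Rho = -K*T*exp(-rT)*N(-d2) = -47.7800 * 0.7500 * 0.9675385596 * 0.5527872230 = -19.166097

Answer: Rho = -19.166097


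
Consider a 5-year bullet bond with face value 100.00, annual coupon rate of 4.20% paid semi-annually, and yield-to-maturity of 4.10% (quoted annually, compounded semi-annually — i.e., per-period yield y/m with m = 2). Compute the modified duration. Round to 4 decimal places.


Coupon per period c = face * coupon_rate / m = 2.100000
Periods per year m = 2; per-period yield y/m = 0.020500
Number of cashflows N = 10
Cashflows (t years, CF_t, discount factor 1/(1+y/m)^(m*t), PV):
  t = 0.5000: CF_t = 2.100000, DF = 0.979912, PV = 2.057815
  t = 1.0000: CF_t = 2.100000, DF = 0.960227, PV = 2.016477
  t = 1.5000: CF_t = 2.100000, DF = 0.940938, PV = 1.975970
  t = 2.0000: CF_t = 2.100000, DF = 0.922036, PV = 1.936276
  t = 2.5000: CF_t = 2.100000, DF = 0.903514, PV = 1.897380
  t = 3.0000: CF_t = 2.100000, DF = 0.885364, PV = 1.859265
  t = 3.5000: CF_t = 2.100000, DF = 0.867579, PV = 1.821916
  t = 4.0000: CF_t = 2.100000, DF = 0.850151, PV = 1.785317
  t = 4.5000: CF_t = 2.100000, DF = 0.833073, PV = 1.749453
  t = 5.0000: CF_t = 102.100000, DF = 0.816338, PV = 83.348090
Price P = sum_t PV_t = 100.447957
First compute Macaulay numerator sum_t t * PV_t:
  t * PV_t at t = 0.5000: 1.028907
  t * PV_t at t = 1.0000: 2.016477
  t * PV_t at t = 1.5000: 2.963954
  t * PV_t at t = 2.0000: 3.872552
  t * PV_t at t = 2.5000: 4.743449
  t * PV_t at t = 3.0000: 5.577794
  t * PV_t at t = 3.5000: 6.376704
  t * PV_t at t = 4.0000: 7.141266
  t * PV_t at t = 4.5000: 7.872537
  t * PV_t at t = 5.0000: 416.740450
Macaulay duration D = 458.334092 / 100.447957 = 4.562901
Modified duration = D / (1 + y/m) = 4.562901 / (1 + 0.020500) = 4.471241

Answer: Modified duration = 4.4712


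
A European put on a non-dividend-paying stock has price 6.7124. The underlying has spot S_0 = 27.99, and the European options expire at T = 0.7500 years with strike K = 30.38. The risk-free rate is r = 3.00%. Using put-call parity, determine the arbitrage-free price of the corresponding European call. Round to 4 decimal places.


Answer: Call price = 4.9983

Derivation:
Put-call parity: C - P = S_0 * exp(-qT) - K * exp(-rT).
S_0 * exp(-qT) = 27.9900 * 1.00000000 = 27.99000000
K * exp(-rT) = 30.3800 * 0.97775124 = 29.70408259
C = P + S*exp(-qT) - K*exp(-rT)
C = 6.7124 + 27.99000000 - 29.70408259 = 4.9983


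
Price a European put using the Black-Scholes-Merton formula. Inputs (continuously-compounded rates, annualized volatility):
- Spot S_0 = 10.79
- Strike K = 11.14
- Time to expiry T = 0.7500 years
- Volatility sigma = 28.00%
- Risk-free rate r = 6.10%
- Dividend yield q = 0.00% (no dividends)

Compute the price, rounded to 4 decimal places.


Answer: Price = 0.9617

Derivation:
d1 = (ln(S/K) + (r - q + 0.5*sigma^2) * T) / (sigma * sqrt(T)) = 0.17826739
d2 = d1 - sigma * sqrt(T) = -0.06421972
exp(-rT) = 0.95528075; exp(-qT) = 1.00000000
P = K * exp(-rT) * N(-d2) - S_0 * exp(-qT) * N(-d1)
N(-d1) = 0.42925649; N(-d2) = 0.52560236
P = 11.1400 * 0.95528075 * 0.52560236 - 10.7900 * 1.00000000 * 0.42925649 = 0.9617


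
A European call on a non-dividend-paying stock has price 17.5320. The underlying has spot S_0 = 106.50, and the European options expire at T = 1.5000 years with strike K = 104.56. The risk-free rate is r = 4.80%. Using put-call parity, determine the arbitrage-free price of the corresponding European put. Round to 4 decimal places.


Answer: Put price = 8.3283

Derivation:
Put-call parity: C - P = S_0 * exp(-qT) - K * exp(-rT).
S_0 * exp(-qT) = 106.5000 * 1.00000000 = 106.50000000
K * exp(-rT) = 104.5600 * 0.93053090 = 97.29631047
P = C - S*exp(-qT) + K*exp(-rT)
P = 17.5320 - 106.50000000 + 97.29631047 = 8.3283


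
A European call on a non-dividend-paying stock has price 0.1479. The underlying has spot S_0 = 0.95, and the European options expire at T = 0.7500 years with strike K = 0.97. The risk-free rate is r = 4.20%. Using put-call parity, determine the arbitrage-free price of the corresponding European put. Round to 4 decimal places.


Put-call parity: C - P = S_0 * exp(-qT) - K * exp(-rT).
S_0 * exp(-qT) = 0.9500 * 1.00000000 = 0.95000000
K * exp(-rT) = 0.9700 * 0.96899096 = 0.93992123
P = C - S*exp(-qT) + K*exp(-rT)
P = 0.1479 - 0.95000000 + 0.93992123 = 0.1378

Answer: Put price = 0.1378


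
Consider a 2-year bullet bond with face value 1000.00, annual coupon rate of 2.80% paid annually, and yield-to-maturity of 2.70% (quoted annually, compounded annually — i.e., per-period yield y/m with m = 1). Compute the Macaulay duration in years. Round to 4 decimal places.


Coupon per period c = face * coupon_rate / m = 28.000000
Periods per year m = 1; per-period yield y/m = 0.027000
Number of cashflows N = 2
Cashflows (t years, CF_t, discount factor 1/(1+y/m)^(m*t), PV):
  t = 1.0000: CF_t = 28.000000, DF = 0.973710, PV = 27.263875
  t = 2.0000: CF_t = 1028.000000, DF = 0.948111, PV = 974.657945
Price P = sum_t PV_t = 1001.921821
Macaulay numerator sum_t t * PV_t:
  t * PV_t at t = 1.0000: 27.263875
  t * PV_t at t = 2.0000: 1949.315891
Macaulay duration D = (sum_t t * PV_t) / P = 1976.579766 / 1001.921821 = 1.972788

Answer: Macaulay duration = 1.9728 years


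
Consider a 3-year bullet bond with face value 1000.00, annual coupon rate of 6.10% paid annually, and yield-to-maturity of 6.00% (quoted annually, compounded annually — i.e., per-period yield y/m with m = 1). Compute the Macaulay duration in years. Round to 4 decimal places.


Answer: Macaulay duration = 2.8311 years

Derivation:
Coupon per period c = face * coupon_rate / m = 61.000000
Periods per year m = 1; per-period yield y/m = 0.060000
Number of cashflows N = 3
Cashflows (t years, CF_t, discount factor 1/(1+y/m)^(m*t), PV):
  t = 1.0000: CF_t = 61.000000, DF = 0.943396, PV = 57.547170
  t = 2.0000: CF_t = 61.000000, DF = 0.889996, PV = 54.289783
  t = 3.0000: CF_t = 1061.000000, DF = 0.839619, PV = 890.836059
Price P = sum_t PV_t = 1002.673012
Macaulay numerator sum_t t * PV_t:
  t * PV_t at t = 1.0000: 57.547170
  t * PV_t at t = 2.0000: 108.579566
  t * PV_t at t = 3.0000: 2672.508178
Macaulay duration D = (sum_t t * PV_t) / P = 2838.634913 / 1002.673012 = 2.831067


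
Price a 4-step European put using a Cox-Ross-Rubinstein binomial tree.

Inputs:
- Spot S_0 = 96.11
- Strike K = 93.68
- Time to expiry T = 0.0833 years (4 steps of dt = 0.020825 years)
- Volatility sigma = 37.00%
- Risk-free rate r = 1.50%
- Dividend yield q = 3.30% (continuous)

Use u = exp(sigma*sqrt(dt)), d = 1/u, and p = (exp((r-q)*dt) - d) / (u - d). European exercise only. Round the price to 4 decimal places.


dt = T/N = 0.020825
u = exp(sigma*sqrt(dt)) = 1.054845; d = 1/u = 0.948006
p = (exp((r-q)*dt) - d) / (u - d) = 0.483147
Discount per step: exp(-r*dt) = 0.999688
Stock lattice S(k, i) with i counting down-moves:
  k=0: S(0,0) = 96.1100
  k=1: S(1,0) = 101.3812; S(1,1) = 91.1129
  k=2: S(2,0) = 106.9415; S(2,1) = 96.1100; S(2,2) = 86.3756
  k=3: S(3,0) = 112.8067; S(3,1) = 101.3812; S(3,2) = 91.1129; S(3,3) = 81.8846
  k=4: S(4,0) = 118.9937; S(4,1) = 106.9415; S(4,2) = 96.1100; S(4,3) = 86.3756; S(4,4) = 77.6271
Terminal payoffs V(N, i) = max(K - S_T, 0):
  V(4,0) = 0.000000; V(4,1) = 0.000000; V(4,2) = 0.000000; V(4,3) = 7.304426; V(4,4) = 16.052907
Backward induction: V(k, i) = exp(-r*dt) * [p * V(k+1, i) + (1-p) * V(k+1, i+1)].
  V(3,0) = exp(-r*dt) * [p*0.000000 + (1-p)*0.000000] = 0.000000
  V(3,1) = exp(-r*dt) * [p*0.000000 + (1-p)*0.000000] = 0.000000
  V(3,2) = exp(-r*dt) * [p*0.000000 + (1-p)*7.304426] = 3.774137
  V(3,3) = exp(-r*dt) * [p*7.304426 + (1-p)*16.052907] = 11.822413
  V(2,0) = exp(-r*dt) * [p*0.000000 + (1-p)*0.000000] = 0.000000
  V(2,1) = exp(-r*dt) * [p*0.000000 + (1-p)*3.774137] = 1.950066
  V(2,2) = exp(-r*dt) * [p*3.774137 + (1-p)*11.822413] = 7.931437
  V(1,0) = exp(-r*dt) * [p*0.000000 + (1-p)*1.950066] = 1.007583
  V(1,1) = exp(-r*dt) * [p*1.950066 + (1-p)*7.931437] = 5.039983
  V(0,0) = exp(-r*dt) * [p*1.007583 + (1-p)*5.039983] = 3.090776

Answer: Price = V(0,0) = 3.0908


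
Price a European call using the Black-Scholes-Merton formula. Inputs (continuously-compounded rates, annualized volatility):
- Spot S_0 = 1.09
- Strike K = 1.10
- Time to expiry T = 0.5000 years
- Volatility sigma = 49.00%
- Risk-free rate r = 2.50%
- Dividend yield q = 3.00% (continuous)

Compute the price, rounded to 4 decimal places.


Answer: Price = 0.1423

Derivation:
d1 = (ln(S/K) + (r - q + 0.5*sigma^2) * T) / (sigma * sqrt(T)) = 0.13966807
d2 = d1 - sigma * sqrt(T) = -0.20681426
exp(-rT) = 0.98757780; exp(-qT) = 0.98511194
C = S_0 * exp(-qT) * N(d1) - K * exp(-rT) * N(d2)
N(d1) = 0.55553887; N(d2) = 0.41807746
C = 1.0900 * 0.98511194 * 0.55553887 - 1.1000 * 0.98757780 * 0.41807746 = 0.1423


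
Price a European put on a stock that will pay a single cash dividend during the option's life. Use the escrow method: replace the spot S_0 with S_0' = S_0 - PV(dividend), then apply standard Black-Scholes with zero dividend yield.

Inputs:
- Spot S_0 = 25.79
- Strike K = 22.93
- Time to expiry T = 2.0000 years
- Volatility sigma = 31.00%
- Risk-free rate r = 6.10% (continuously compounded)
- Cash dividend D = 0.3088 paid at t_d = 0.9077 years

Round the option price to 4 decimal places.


PV(D) = D * exp(-r * t_d) = 0.3088 * 0.94613530 = 0.29216658
S_0' = S_0 - PV(D) = 25.7900 - 0.29216658 = 25.49783342
d1 = (ln(S_0'/K) + (r + sigma^2/2)*T) / (sigma*sqrt(T)) = 0.73960492
d2 = d1 - sigma*sqrt(T) = 0.30119872
exp(-rT) = 0.88514837
N(-d1) = 0.22976988; N(-d2) = 0.38163148
P = K * exp(-rT) * N(-d2) - S_0' * N(-d1) = 22.9300 * 0.88514837 * 0.38163148 - 25.49783342 * 0.22976988 = 1.8871

Answer: Price = 1.8871


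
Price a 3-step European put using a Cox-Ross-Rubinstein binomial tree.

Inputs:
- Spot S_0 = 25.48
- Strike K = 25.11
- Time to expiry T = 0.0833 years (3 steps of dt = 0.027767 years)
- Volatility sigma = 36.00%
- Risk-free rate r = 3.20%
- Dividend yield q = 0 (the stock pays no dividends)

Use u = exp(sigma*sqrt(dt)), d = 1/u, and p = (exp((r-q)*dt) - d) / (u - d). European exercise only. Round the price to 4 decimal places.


Answer: Price = V(0,0) = 0.9218

Derivation:
dt = T/N = 0.027767
u = exp(sigma*sqrt(dt)) = 1.061824; d = 1/u = 0.941776
p = (exp((r-q)*dt) - d) / (u - d) = 0.492412
Discount per step: exp(-r*dt) = 0.999112
Stock lattice S(k, i) with i counting down-moves:
  k=0: S(0,0) = 25.4800
  k=1: S(1,0) = 27.0553; S(1,1) = 23.9964
  k=2: S(2,0) = 28.7279; S(2,1) = 25.4800; S(2,2) = 22.5993
  k=3: S(3,0) = 30.5040; S(3,1) = 27.0553; S(3,2) = 23.9964; S(3,3) = 21.2835
Terminal payoffs V(N, i) = max(K - S_T, 0):
  V(3,0) = 0.000000; V(3,1) = 0.000000; V(3,2) = 1.113552; V(3,3) = 3.826549
Backward induction: V(k, i) = exp(-r*dt) * [p * V(k+1, i) + (1-p) * V(k+1, i+1)].
  V(2,0) = exp(-r*dt) * [p*0.000000 + (1-p)*0.000000] = 0.000000
  V(2,1) = exp(-r*dt) * [p*0.000000 + (1-p)*1.113552] = 0.564723
  V(2,2) = exp(-r*dt) * [p*1.113552 + (1-p)*3.826549] = 2.488424
  V(1,0) = exp(-r*dt) * [p*0.000000 + (1-p)*0.564723] = 0.286392
  V(1,1) = exp(-r*dt) * [p*0.564723 + (1-p)*2.488424] = 1.539801
  V(0,0) = exp(-r*dt) * [p*0.286392 + (1-p)*1.539801] = 0.921788


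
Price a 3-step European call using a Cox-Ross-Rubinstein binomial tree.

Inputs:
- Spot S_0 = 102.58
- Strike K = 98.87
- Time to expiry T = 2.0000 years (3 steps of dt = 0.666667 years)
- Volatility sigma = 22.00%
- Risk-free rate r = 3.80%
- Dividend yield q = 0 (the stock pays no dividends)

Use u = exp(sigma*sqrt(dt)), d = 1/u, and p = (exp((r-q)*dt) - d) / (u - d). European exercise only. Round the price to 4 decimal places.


Answer: Price = V(0,0) = 19.1121

Derivation:
dt = T/N = 0.666667
u = exp(sigma*sqrt(dt)) = 1.196774; d = 1/u = 0.835580
p = (exp((r-q)*dt) - d) / (u - d) = 0.526247
Discount per step: exp(-r*dt) = 0.974985
Stock lattice S(k, i) with i counting down-moves:
  k=0: S(0,0) = 102.5800
  k=1: S(1,0) = 122.7650; S(1,1) = 85.7138
  k=2: S(2,0) = 146.9219; S(2,1) = 102.5800; S(2,2) = 71.6207
  k=3: S(3,0) = 175.8323; S(3,1) = 122.7650; S(3,2) = 85.7138; S(3,3) = 59.8448
Terminal payoffs V(N, i) = max(S_T - K, 0):
  V(3,0) = 76.962304; V(3,1) = 23.895033; V(3,2) = 0.000000; V(3,3) = 0.000000
Backward induction: V(k, i) = exp(-r*dt) * [p * V(k+1, i) + (1-p) * V(k+1, i+1)].
  V(2,0) = exp(-r*dt) * [p*76.962304 + (1-p)*23.895033] = 50.525194
  V(2,1) = exp(-r*dt) * [p*23.895033 + (1-p)*0.000000] = 12.260128
  V(2,2) = exp(-r*dt) * [p*0.000000 + (1-p)*0.000000] = 0.000000
  V(1,0) = exp(-r*dt) * [p*50.525194 + (1-p)*12.260128] = 31.586583
  V(1,1) = exp(-r*dt) * [p*12.260128 + (1-p)*0.000000] = 6.290460
  V(0,0) = exp(-r*dt) * [p*31.586583 + (1-p)*6.290460] = 19.112106


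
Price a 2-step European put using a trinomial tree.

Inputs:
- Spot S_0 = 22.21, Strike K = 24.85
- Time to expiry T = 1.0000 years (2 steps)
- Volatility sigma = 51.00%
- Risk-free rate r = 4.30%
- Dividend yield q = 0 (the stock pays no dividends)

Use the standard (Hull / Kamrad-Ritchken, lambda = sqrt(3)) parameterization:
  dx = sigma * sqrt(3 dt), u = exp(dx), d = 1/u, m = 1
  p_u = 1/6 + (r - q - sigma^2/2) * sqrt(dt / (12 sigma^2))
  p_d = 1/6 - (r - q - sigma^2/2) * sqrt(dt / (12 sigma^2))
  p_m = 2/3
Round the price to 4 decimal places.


Answer: Price = V(0,0) = 5.3120

Derivation:
dt = T/N = 0.500000; dx = sigma*sqrt(3*dt) = 0.624620
u = exp(dx) = 1.867536; d = 1/u = 0.535465
p_u = 0.131825, p_m = 0.666667, p_d = 0.201508
Discount per step: exp(-r*dt) = 0.978729
Stock lattice S(k, j) with j the centered position index:
  k=0: S(0,+0) = 22.2100
  k=1: S(1,-1) = 11.8927; S(1,+0) = 22.2100; S(1,+1) = 41.4780
  k=2: S(2,-2) = 6.3681; S(2,-1) = 11.8927; S(2,+0) = 22.2100; S(2,+1) = 41.4780; S(2,+2) = 77.4616
Terminal payoffs V(N, j) = max(K - S_T, 0):
  V(2,-2) = 18.481889; V(2,-1) = 12.957324; V(2,+0) = 2.640000; V(2,+1) = 0.000000; V(2,+2) = 0.000000
Backward induction: V(k, j) = exp(-r*dt) * [p_u * V(k+1, j+1) + p_m * V(k+1, j) + p_d * V(k+1, j-1)]
  V(1,-1) = exp(-r*dt) * [p_u*2.640000 + p_m*12.957324 + p_d*18.481889] = 12.440122
  V(1,+0) = exp(-r*dt) * [p_u*0.000000 + p_m*2.640000 + p_d*12.957324] = 4.278029
  V(1,+1) = exp(-r*dt) * [p_u*0.000000 + p_m*0.000000 + p_d*2.640000] = 0.520665
  V(0,+0) = exp(-r*dt) * [p_u*0.520665 + p_m*4.278029 + p_d*12.440122] = 5.311994


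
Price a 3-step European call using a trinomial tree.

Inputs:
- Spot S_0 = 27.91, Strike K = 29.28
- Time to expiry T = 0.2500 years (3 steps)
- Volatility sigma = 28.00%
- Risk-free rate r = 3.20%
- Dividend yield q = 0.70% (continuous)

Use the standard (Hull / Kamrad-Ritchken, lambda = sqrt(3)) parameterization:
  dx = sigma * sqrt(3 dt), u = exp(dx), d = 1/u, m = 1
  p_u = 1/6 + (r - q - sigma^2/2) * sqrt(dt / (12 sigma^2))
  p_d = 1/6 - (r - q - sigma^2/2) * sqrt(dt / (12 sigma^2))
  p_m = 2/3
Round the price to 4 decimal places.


dt = T/N = 0.083333; dx = sigma*sqrt(3*dt) = 0.140000
u = exp(dx) = 1.150274; d = 1/u = 0.869358
p_u = 0.162440, p_m = 0.666667, p_d = 0.170893
Discount per step: exp(-r*dt) = 0.997337
Stock lattice S(k, j) with j the centered position index:
  k=0: S(0,+0) = 27.9100
  k=1: S(1,-1) = 24.2638; S(1,+0) = 27.9100; S(1,+1) = 32.1041
  k=2: S(2,-2) = 21.0939; S(2,-1) = 24.2638; S(2,+0) = 27.9100; S(2,+1) = 32.1041; S(2,+2) = 36.9286
  k=3: S(3,-3) = 18.3382; S(3,-2) = 21.0939; S(3,-1) = 24.2638; S(3,+0) = 27.9100; S(3,+1) = 32.1041; S(3,+2) = 36.9286; S(3,+3) = 42.4779
Terminal payoffs V(N, j) = max(S_T - K, 0):
  V(3,-3) = 0.000000; V(3,-2) = 0.000000; V(3,-1) = 0.000000; V(3,+0) = 0.000000; V(3,+1) = 2.824142; V(3,+2) = 7.648553; V(3,+3) = 13.197947
Backward induction: V(k, j) = exp(-r*dt) * [p_u * V(k+1, j+1) + p_m * V(k+1, j) + p_d * V(k+1, j-1)]
  V(2,-2) = exp(-r*dt) * [p_u*0.000000 + p_m*0.000000 + p_d*0.000000] = 0.000000
  V(2,-1) = exp(-r*dt) * [p_u*0.000000 + p_m*0.000000 + p_d*0.000000] = 0.000000
  V(2,+0) = exp(-r*dt) * [p_u*2.824142 + p_m*0.000000 + p_d*0.000000] = 0.457533
  V(2,+1) = exp(-r*dt) * [p_u*7.648553 + p_m*2.824142 + p_d*0.000000] = 3.116873
  V(2,+2) = exp(-r*dt) * [p_u*13.197947 + p_m*7.648553 + p_d*2.824142] = 7.704968
  V(1,-1) = exp(-r*dt) * [p_u*0.457533 + p_m*0.000000 + p_d*0.000000] = 0.074124
  V(1,+0) = exp(-r*dt) * [p_u*3.116873 + p_m*0.457533 + p_d*0.000000] = 0.809168
  V(1,+1) = exp(-r*dt) * [p_u*7.704968 + p_m*3.116873 + p_d*0.457533] = 3.398628
  V(0,+0) = exp(-r*dt) * [p_u*3.398628 + p_m*0.809168 + p_d*0.074124] = 1.101247

Answer: Price = V(0,0) = 1.1012


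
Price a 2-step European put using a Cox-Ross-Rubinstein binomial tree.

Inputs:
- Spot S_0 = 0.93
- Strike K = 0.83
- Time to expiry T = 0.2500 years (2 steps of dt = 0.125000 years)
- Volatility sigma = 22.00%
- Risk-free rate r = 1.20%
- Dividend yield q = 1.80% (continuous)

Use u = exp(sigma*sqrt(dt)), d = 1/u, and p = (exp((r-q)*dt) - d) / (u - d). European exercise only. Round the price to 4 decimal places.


Answer: Price = V(0,0) = 0.0093

Derivation:
dt = T/N = 0.125000
u = exp(sigma*sqrt(dt)) = 1.080887; d = 1/u = 0.925166
p = (exp((r-q)*dt) - d) / (u - d) = 0.475750
Discount per step: exp(-r*dt) = 0.998501
Stock lattice S(k, i) with i counting down-moves:
  k=0: S(0,0) = 0.9300
  k=1: S(1,0) = 1.0052; S(1,1) = 0.8604
  k=2: S(2,0) = 1.0865; S(2,1) = 0.9300; S(2,2) = 0.7960
Terminal payoffs V(N, i) = max(K - S_T, 0):
  V(2,0) = 0.000000; V(2,1) = 0.000000; V(2,2) = 0.033983
Backward induction: V(k, i) = exp(-r*dt) * [p * V(k+1, i) + (1-p) * V(k+1, i+1)].
  V(1,0) = exp(-r*dt) * [p*0.000000 + (1-p)*0.000000] = 0.000000
  V(1,1) = exp(-r*dt) * [p*0.000000 + (1-p)*0.033983] = 0.017789
  V(0,0) = exp(-r*dt) * [p*0.000000 + (1-p)*0.017789] = 0.009312


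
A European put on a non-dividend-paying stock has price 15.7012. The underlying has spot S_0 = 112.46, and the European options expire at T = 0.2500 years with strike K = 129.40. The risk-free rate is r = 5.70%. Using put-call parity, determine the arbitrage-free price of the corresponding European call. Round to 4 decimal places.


Answer: Call price = 0.5921

Derivation:
Put-call parity: C - P = S_0 * exp(-qT) - K * exp(-rT).
S_0 * exp(-qT) = 112.4600 * 1.00000000 = 112.46000000
K * exp(-rT) = 129.4000 * 0.98585105 = 127.56912596
C = P + S*exp(-qT) - K*exp(-rT)
C = 15.7012 + 112.46000000 - 127.56912596 = 0.5921


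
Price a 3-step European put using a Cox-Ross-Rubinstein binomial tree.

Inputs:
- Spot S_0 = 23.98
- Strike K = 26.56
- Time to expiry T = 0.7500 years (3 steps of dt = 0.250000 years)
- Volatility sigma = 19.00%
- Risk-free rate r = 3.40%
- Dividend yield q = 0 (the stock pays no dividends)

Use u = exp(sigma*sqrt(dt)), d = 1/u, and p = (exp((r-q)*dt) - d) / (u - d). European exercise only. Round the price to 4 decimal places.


dt = T/N = 0.250000
u = exp(sigma*sqrt(dt)) = 1.099659; d = 1/u = 0.909373
p = (exp((r-q)*dt) - d) / (u - d) = 0.521128
Discount per step: exp(-r*dt) = 0.991536
Stock lattice S(k, i) with i counting down-moves:
  k=0: S(0,0) = 23.9800
  k=1: S(1,0) = 26.3698; S(1,1) = 21.8068
  k=2: S(2,0) = 28.9978; S(2,1) = 23.9800; S(2,2) = 19.8305
  k=3: S(3,0) = 31.8877; S(3,1) = 26.3698; S(3,2) = 21.8068; S(3,3) = 18.0333
Terminal payoffs V(N, i) = max(K - S_T, 0):
  V(3,0) = 0.000000; V(3,1) = 0.190181; V(3,2) = 4.753237; V(3,3) = 8.526698
Backward induction: V(k, i) = exp(-r*dt) * [p * V(k+1, i) + (1-p) * V(k+1, i+1)].
  V(2,0) = exp(-r*dt) * [p*0.000000 + (1-p)*0.190181] = 0.090301
  V(2,1) = exp(-r*dt) * [p*0.190181 + (1-p)*4.753237] = 2.355197
  V(2,2) = exp(-r*dt) * [p*4.753237 + (1-p)*8.526698] = 6.504717
  V(1,0) = exp(-r*dt) * [p*0.090301 + (1-p)*2.355197] = 1.164952
  V(1,1) = exp(-r*dt) * [p*2.355197 + (1-p)*6.504717] = 4.305533
  V(0,0) = exp(-r*dt) * [p*1.164952 + (1-p)*4.305533] = 2.646300

Answer: Price = V(0,0) = 2.6463


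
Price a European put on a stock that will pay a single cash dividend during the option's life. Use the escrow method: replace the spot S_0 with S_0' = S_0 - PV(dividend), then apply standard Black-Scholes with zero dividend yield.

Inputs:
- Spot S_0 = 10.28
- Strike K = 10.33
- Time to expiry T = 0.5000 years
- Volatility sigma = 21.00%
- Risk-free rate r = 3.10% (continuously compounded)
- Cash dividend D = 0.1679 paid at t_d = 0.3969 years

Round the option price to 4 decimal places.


PV(D) = D * exp(-r * t_d) = 0.1679 * 0.98777148 = 0.16584683
S_0' = S_0 - PV(D) = 10.2800 - 0.16584683 = 10.11415317
d1 = (ln(S_0'/K) + (r + sigma^2/2)*T) / (sigma*sqrt(T)) = 0.03642249
d2 = d1 - sigma*sqrt(T) = -0.11206994
exp(-rT) = 0.98461951
N(-d1) = 0.48547274; N(-d2) = 0.54461602
P = K * exp(-rT) * N(-d2) - S_0' * N(-d1) = 10.3300 * 0.98461951 * 0.54461602 - 10.11415317 * 0.48547274 = 0.6292

Answer: Price = 0.6292


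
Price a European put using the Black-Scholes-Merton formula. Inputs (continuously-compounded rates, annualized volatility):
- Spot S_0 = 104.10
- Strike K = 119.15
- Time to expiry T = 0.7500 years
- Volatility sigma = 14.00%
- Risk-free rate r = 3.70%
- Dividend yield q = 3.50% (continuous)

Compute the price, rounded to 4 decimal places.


Answer: Price = 15.3845

Derivation:
d1 = (ln(S/K) + (r - q + 0.5*sigma^2) * T) / (sigma * sqrt(T)) = -1.04072523
d2 = d1 - sigma * sqrt(T) = -1.16196878
exp(-rT) = 0.97263149; exp(-qT) = 0.97409154
P = K * exp(-rT) * N(-d2) - S_0 * exp(-qT) * N(-d1)
N(-d1) = 0.85099845; N(-d2) = 0.87737593
P = 119.1500 * 0.97263149 * 0.87737593 - 104.1000 * 0.97409154 * 0.85099845 = 15.3845


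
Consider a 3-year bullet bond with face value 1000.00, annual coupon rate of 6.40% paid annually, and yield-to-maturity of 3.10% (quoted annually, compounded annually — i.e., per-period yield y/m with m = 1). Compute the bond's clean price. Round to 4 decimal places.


Coupon per period c = face * coupon_rate / m = 64.000000
Periods per year m = 1; per-period yield y/m = 0.031000
Number of cashflows N = 3
Cashflows (t years, CF_t, discount factor 1/(1+y/m)^(m*t), PV):
  t = 1.0000: CF_t = 64.000000, DF = 0.969932, PV = 62.075655
  t = 2.0000: CF_t = 64.000000, DF = 0.940768, PV = 60.209170
  t = 3.0000: CF_t = 1064.000000, DF = 0.912481, PV = 970.880173
Price P = sum_t PV_t = 1093.164998

Answer: Price = 1093.1650


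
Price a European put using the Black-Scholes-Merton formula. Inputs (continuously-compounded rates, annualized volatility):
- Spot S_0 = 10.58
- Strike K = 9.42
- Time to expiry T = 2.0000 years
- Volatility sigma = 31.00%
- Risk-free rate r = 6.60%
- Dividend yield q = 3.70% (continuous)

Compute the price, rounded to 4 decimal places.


Answer: Price = 0.9033

Derivation:
d1 = (ln(S/K) + (r - q + 0.5*sigma^2) * T) / (sigma * sqrt(T)) = 0.61639259
d2 = d1 - sigma * sqrt(T) = 0.17798639
exp(-rT) = 0.87634100; exp(-qT) = 0.92867169
P = K * exp(-rT) * N(-d2) - S_0 * exp(-qT) * N(-d1)
N(-d1) = 0.26881772; N(-d2) = 0.42936683
P = 9.4200 * 0.87634100 * 0.42936683 - 10.5800 * 0.92867169 * 0.26881772 = 0.9033


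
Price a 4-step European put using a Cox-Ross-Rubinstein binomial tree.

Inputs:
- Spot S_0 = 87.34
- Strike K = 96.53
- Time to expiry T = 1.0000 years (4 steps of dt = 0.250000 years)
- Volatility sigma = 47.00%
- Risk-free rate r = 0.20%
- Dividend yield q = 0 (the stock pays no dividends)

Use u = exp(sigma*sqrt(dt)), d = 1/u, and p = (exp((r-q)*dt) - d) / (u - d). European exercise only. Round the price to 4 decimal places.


dt = T/N = 0.250000
u = exp(sigma*sqrt(dt)) = 1.264909; d = 1/u = 0.790571
p = (exp((r-q)*dt) - d) / (u - d) = 0.442573
Discount per step: exp(-r*dt) = 0.999500
Stock lattice S(k, i) with i counting down-moves:
  k=0: S(0,0) = 87.3400
  k=1: S(1,0) = 110.4771; S(1,1) = 69.0485
  k=2: S(2,0) = 139.7435; S(2,1) = 87.3400; S(2,2) = 54.5877
  k=3: S(3,0) = 176.7628; S(3,1) = 110.4771; S(3,2) = 69.0485; S(3,3) = 43.1554
  k=4: S(4,0) = 223.5888; S(4,1) = 139.7435; S(4,2) = 87.3400; S(4,3) = 54.5877; S(4,4) = 34.1174
Terminal payoffs V(N, i) = max(K - S_T, 0):
  V(4,0) = 0.000000; V(4,1) = 0.000000; V(4,2) = 9.190000; V(4,3) = 41.942302; V(4,4) = 62.412565
Backward induction: V(k, i) = exp(-r*dt) * [p * V(k+1, i) + (1-p) * V(k+1, i+1)].
  V(3,0) = exp(-r*dt) * [p*0.000000 + (1-p)*0.000000] = 0.000000
  V(3,1) = exp(-r*dt) * [p*0.000000 + (1-p)*9.190000] = 5.120191
  V(3,2) = exp(-r*dt) * [p*9.190000 + (1-p)*41.942302] = 27.433289
  V(3,3) = exp(-r*dt) * [p*41.942302 + (1-p)*62.412565] = 53.326304
  V(2,0) = exp(-r*dt) * [p*0.000000 + (1-p)*5.120191] = 2.852705
  V(2,1) = exp(-r*dt) * [p*5.120191 + (1-p)*27.433289] = 17.549332
  V(2,2) = exp(-r*dt) * [p*27.433289 + (1-p)*53.326304] = 41.845820
  V(1,0) = exp(-r*dt) * [p*2.852705 + (1-p)*17.549332] = 11.039477
  V(1,1) = exp(-r*dt) * [p*17.549332 + (1-p)*41.845820] = 31.077302
  V(0,0) = exp(-r*dt) * [p*11.039477 + (1-p)*31.077302] = 22.197995

Answer: Price = V(0,0) = 22.1980
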